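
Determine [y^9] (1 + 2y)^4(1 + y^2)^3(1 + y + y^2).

(1 + 2y)^4 has coefficients 1,8,24,32,16 for degrees 0…4.
(1 + y^2)^3 has coefficients 1,0,3,0,3,0,1,0,0,0 for degrees 0…9.
Finally multiplying by (1 + y + y^2), the product of all factors after the first has coefficients 1,1,4,3,6,3,4,1,1,0 for degrees 0…9.
[y^9] = 1·0 + 8·1 + 24·1 + 32·4 + 16·3 = 208.

208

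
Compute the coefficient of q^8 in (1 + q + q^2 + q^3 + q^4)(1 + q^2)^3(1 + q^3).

(1 + q + q^2 + q^3 + q^4) has coefficients 1,1,1,1,1 for degrees 0…4.
(1 + q^2)^3 has coefficients 1,0,3,0,3,0,1,0,0 for degrees 0…8.
Finally multiplying by (1 + q^3), the product of all factors after the first has coefficients 1,0,3,1,3,3,1,3,0 for degrees 0…8.
[q^8] = 1·0 + 1·3 + 1·1 + 1·3 + 1·3 = 10.

10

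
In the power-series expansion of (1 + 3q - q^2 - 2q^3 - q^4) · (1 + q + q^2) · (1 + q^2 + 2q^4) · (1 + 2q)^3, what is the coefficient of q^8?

25

(1 + 3q - q^2 - 2q^3 - q^4) has coefficients 1,3,-1,-2,-1 for degrees 0…4.
(1 + q + q^2) has coefficients 1,1,1,0,0,0,0,0,0 for degrees 0…8.
Multiplying by (1 + q^2 + 2q^4) gives running coefficients 1,1,2,1,3,2,2,0,0 for degrees 0…8.
Finally multiplying by (1 + 2q)^3, the product of all factors after the first has coefficients 1,7,20,33,41,48,58,60,40 for degrees 0…8.
[q^8] = 1·40 + 3·60 − 1·58 − 2·48 − 1·41 = 25.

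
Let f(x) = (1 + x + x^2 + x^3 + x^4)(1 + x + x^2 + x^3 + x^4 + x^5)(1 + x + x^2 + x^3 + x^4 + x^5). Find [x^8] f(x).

(1 + x + x^2 + x^3 + x^4) has coefficients 1,1,1,1,1 for degrees 0…4.
(1 + x + x^2 + x^3 + x^4 + x^5) has coefficients 1,1,1,1,1,1,0,0,0 for degrees 0…8.
Finally multiplying by (1 + x + x^2 + x^3 + x^4 + x^5), the product of all factors after the first has coefficients 1,2,3,4,5,6,5,4,3 for degrees 0…8.
[x^8] = 1·3 + 1·4 + 1·5 + 1·6 + 1·5 = 23.

23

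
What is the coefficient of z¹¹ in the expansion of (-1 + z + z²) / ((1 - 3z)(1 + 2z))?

-58025

The denominator gives the recurrence a_n = a_(n−1) + 6a_(n−2) for n ≥ 3; the numerator fixes a_0 = -1, a_1 = 0, a_2 = -5.
Iterating: -1, 0, -5, -5, -35, -65, -275, -665, -2315, -6305, -20195, -58025, so a_11 = -58025.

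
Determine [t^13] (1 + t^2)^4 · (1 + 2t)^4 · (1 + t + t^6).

240

(1 + t^2)^4 has coefficients 1,0,4,0,6,0,4,0,1 for degrees 0…8.
(1 + 2t)^4 has coefficients 1,8,24,32,16,0,0,0,0,0,0,0,0,0 for degrees 0…13.
Finally multiplying by (1 + t + t^6), the product of all factors after the first has coefficients 1,9,32,56,48,16,1,8,24,32,16,0,0,0 for degrees 0…13.
[t^13] = 1·0 + 4·0 + 6·32 + 4·8 + 1·16 = 240.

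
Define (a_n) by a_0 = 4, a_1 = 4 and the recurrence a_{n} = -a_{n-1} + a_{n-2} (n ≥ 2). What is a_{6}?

-12

The ordinary generating function has denominator 1 + q - q^2.
Iterating the recurrence: a_0,…,a_{6} = 4, 4, 0, 4, -4, 8, -12.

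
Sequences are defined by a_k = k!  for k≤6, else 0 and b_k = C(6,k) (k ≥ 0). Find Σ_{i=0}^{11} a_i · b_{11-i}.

4440

The convolution is the t^11 coefficient of A(t)B(t).
Σ = 1·0 + 1·0 + 2·0 + 6·0 + 24·0 + 120·1 + 720·6 + 0·15 + 0·20 + 0·15 + 0·6 + 0·1 = 4440.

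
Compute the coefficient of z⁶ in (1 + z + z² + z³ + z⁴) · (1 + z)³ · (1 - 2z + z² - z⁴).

(1 + z + z² + z³ + z⁴) has coefficients 1,1,1,1,1 for degrees 0…4.
(1 + z)³ has coefficients 1,3,3,1,0,0,0 for degrees 0…6.
Finally multiplying by (1 - 2z + z² - z⁴), the product of all factors after the first has coefficients 1,1,-2,-2,0,-2,-3 for degrees 0…6.
[z⁶] = 1·(-3) + 1·(-2) + 1·0 + 1·(-2) + 1·(-2) = -9.

-9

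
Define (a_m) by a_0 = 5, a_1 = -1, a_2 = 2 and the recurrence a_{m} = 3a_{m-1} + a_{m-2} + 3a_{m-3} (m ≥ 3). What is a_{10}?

The ordinary generating function has denominator 1 - 3q - q^2 - 3q^3.
Iterating the recurrence: a_0,…,a_{10} = 5, -1, 2, 20, 59, 203, 728, 2564, 9029, 31835, 112226.

112226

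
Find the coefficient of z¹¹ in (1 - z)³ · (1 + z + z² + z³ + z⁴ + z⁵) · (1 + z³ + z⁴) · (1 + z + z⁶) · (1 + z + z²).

(1 - z)³ has coefficients 1,-3,3,-1 for degrees 0…3.
(1 + z + z² + z³ + z⁴ + z⁵) has coefficients 1,1,1,1,1,1,0,0,0,0,0,0 for degrees 0…11.
Multiplying by (1 + z³ + z⁴) gives running coefficients 1,1,1,2,3,3,2,2,2,1,0,0 for degrees 0…11.
Multiplying by (1 + z + z⁶) gives running coefficients 1,2,2,3,5,6,6,5,5,5,4,3 for degrees 0…11.
Finally multiplying by (1 + z + z²), the product of all factors after the first has coefficients 1,3,5,7,10,14,17,17,16,15,14,12 for degrees 0…11.
[z¹¹] = 1·12 − 3·14 + 3·15 − 1·16 = -1.

-1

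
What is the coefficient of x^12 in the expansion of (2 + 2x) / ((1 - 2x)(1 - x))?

24572

Partial fractions give a closed form: a_n = (6)·2^n + (-4)·1^n.
At n = 12: a_12 = 24572.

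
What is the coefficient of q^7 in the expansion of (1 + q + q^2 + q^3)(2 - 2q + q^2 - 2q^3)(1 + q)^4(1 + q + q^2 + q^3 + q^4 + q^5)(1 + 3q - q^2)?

(1 + q + q^2 + q^3) has coefficients 1,1,1,1 for degrees 0…3.
(2 - 2q + q^2 - 2q^3) has coefficients 2,-2,1,-2,0,0,0,0 for degrees 0…7.
Multiplying by (1 + q)^4 gives running coefficients 2,6,5,-2,-8,-10,-7,-2 for degrees 0…7.
Multiplying by (1 + q + q^2 + q^3 + q^4 + q^5) gives running coefficients 2,8,13,11,3,-7,-16,-24 for degrees 0…7.
Finally multiplying by (1 + 3q - q^2), the product of all factors after the first has coefficients 2,14,35,42,23,-9,-40,-65 for degrees 0…7.
[q^7] = 1·(-65) + 1·(-40) + 1·(-9) + 1·23 = -91.

-91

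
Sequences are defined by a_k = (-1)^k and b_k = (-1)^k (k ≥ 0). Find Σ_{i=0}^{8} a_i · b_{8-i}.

Write out a_i and b_{8-i} for i = 0,…,8 and sum the products.
Σ = 1·1 − 1·(-1) + 1·1 − 1·(-1) + 1·1 − 1·(-1) + 1·1 − 1·(-1) + 1·1 = 9.

9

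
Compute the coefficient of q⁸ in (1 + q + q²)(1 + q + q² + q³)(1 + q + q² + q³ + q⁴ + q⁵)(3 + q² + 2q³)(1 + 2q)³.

1619

(1 + q + q²) has coefficients 1,1,1 for degrees 0…2.
(1 + q + q² + q³) has coefficients 1,1,1,1,0,0,0,0,0 for degrees 0…8.
Multiplying by (1 + q + q² + q³ + q⁴ + q⁵) gives running coefficients 1,2,3,4,4,4,3,2,1 for degrees 0…8.
Multiplying by (3 + q² + 2q³) gives running coefficients 3,6,10,16,19,22,21,18,14 for degrees 0…8.
Finally multiplying by (1 + 2q)³, the product of all factors after the first has coefficients 3,24,82,172,283,408,509,560,550 for degrees 0…8.
[q⁸] = 1·550 + 1·560 + 1·509 = 1619.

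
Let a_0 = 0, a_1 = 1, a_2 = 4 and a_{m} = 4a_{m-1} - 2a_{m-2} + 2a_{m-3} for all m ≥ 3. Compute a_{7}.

2332

The ordinary generating function has denominator 1 - 4t + 2t^2 - 2t^3.
Iterating the recurrence: a_0,…,a_{7} = 0, 1, 4, 14, 50, 180, 648, 2332.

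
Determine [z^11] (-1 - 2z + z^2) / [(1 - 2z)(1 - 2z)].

The denominator gives the recurrence a_n = 4a_(n−1) − 4a_(n−2) for n ≥ 3; the numerator fixes a_0 = -1, a_1 = -6, a_2 = -19.
Iterating: -1, -6, -19, -52, -132, -320, -752, -1728, -3904, -8704, -19200, -41984, so a_11 = -41984.

-41984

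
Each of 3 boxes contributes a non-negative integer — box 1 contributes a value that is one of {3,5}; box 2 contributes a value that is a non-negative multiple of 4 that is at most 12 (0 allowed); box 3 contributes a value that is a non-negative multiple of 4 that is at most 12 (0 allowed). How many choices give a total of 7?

The generating function for the choices is (z³ + z⁵)·(1 + z⁴ + z⁸ + z¹²)·(1 + z⁴ + z⁸ + z¹²); the count is [z⁷].
(z³ + z⁵) has coefficients 0,0,0,1,0,1 for degrees 0…5.
(1 + z⁴ + z⁸ + z¹²) has coefficients 1,0,0,0,1,0,0,0 for degrees 0…7.
Finally multiplying by (1 + z⁴ + z⁸ + z¹²), the product of all factors after the first has coefficients 1,0,0,0,2,0,0,0 for degrees 0…7.
[z⁷] = 1·2 + 1·0 = 2.

2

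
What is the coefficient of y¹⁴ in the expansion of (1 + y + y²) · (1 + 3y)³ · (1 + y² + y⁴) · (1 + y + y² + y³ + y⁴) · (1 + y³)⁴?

4547

(1 + y + y²) has coefficients 1,1,1 for degrees 0…2.
(1 + 3y)³ has coefficients 1,9,27,27,0,0,0,0,0,0,0,0,0,0,0 for degrees 0…14.
Multiplying by (1 + y² + y⁴) gives running coefficients 1,9,28,36,28,36,27,27,0,0,0,0,0,0,0 for degrees 0…14.
Multiplying by (1 + y + y² + y³ + y⁴) gives running coefficients 1,10,38,74,102,137,155,154,118,90,54,27,0,0,0 for degrees 0…14.
Finally multiplying by (1 + y³)⁴, the product of all factors after the first has coefficients 1,10,38,78,142,289,457,622,894,1158,1322,1473,1587,1558,1402 for degrees 0…14.
[y¹⁴] = 1·1402 + 1·1558 + 1·1587 = 4547.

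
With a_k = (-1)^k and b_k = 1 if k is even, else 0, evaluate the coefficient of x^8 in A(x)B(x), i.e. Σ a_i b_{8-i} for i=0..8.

This is [x^8] in the product of the two ordinary generating functions.
Σ = 1·1 − 1·0 + 1·1 − 1·0 + 1·1 − 1·0 + 1·1 − 1·0 + 1·1 = 5.

5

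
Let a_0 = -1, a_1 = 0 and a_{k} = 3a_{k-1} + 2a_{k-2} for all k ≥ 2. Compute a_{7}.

-990

The ordinary generating function has denominator 1 - 3t - 2t^2.
Iterating the recurrence: a_0,…,a_{7} = -1, 0, -2, -6, -22, -78, -278, -990.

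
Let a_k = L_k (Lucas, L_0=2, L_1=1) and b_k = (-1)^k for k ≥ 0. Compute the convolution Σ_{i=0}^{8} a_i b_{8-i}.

The convolution is the x^8 coefficient of A(x)B(x).
Σ = 2·1 + 1·(-1) + 3·1 + 4·(-1) + 7·1 + 11·(-1) + 18·1 + 29·(-1) + 47·1 = 32.

32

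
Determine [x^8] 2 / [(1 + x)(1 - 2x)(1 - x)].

Partial fractions give a closed form: a_n = (1/3)·(-1)^n + (8/3)·2^n + (-1)·1^n.
At n = 8: a_8 = 682.

682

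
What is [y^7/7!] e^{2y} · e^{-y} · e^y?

The EGF product rule gives c_7 = Σ_{k_1+k_2+k_3=7} C(7; k_1,k_2,k_3) · ∏ g_i(k_i), where e^{2y} gives (2)^k; e^{-y} gives (-1)^k; e^y gives (1)^k.
g_1(k) for k = 0…7: 1, 2, 4, 8, 16, 32, 64, 128.
g_2(k) for k = 0…7: 1, -1, 1, -1, 1, -1, 1, -1.
g_3(k) for k = 0…7: 1, 1, 1, 1, 1, 1, 1, 1.
First combine the last two factors: h(k) = Σ_j C(k,j)·g_2(j)·g_3(k−j) for k = 0…7: 1, 0, 0, 0, 0, 0, 0, 0.
c_7 = Σ_k C(7,k)·g_1(k)·h(7−k) = 1·128·1 = 128.

128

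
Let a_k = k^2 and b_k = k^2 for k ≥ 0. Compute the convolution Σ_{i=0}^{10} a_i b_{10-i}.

3333

The convolution is the x^10 coefficient of A(x)B(x).
Σ = 0·100 + 1·81 + 4·64 + 9·49 + 16·36 + 25·25 + 36·16 + 49·9 + 64·4 + 81·1 + 100·0 = 3333.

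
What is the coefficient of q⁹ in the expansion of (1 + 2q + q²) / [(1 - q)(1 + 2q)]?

-84

The denominator gives the recurrence a_n = −a_(n−1) + 2a_(n−2) for n ≥ 3; the numerator fixes a_0 = 1, a_1 = 1, a_2 = 2.
Iterating: 1, 1, 2, 0, 4, -4, 12, -20, 44, -84, so a_9 = -84.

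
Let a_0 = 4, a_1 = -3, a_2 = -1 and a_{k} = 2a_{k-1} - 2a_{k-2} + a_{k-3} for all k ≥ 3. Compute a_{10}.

The ordinary generating function has denominator 1 - 2y + 2y^2 - y^3.
Iterating the recurrence: a_0,…,a_{10} = 4, -3, -1, 8, 15, 13, 4, -3, -1, 8, 15.

15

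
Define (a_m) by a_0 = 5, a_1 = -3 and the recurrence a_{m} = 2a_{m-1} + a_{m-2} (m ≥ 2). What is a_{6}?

The ordinary generating function has denominator 1 - 2x - x^2.
Iterating the recurrence: a_0,…,a_{6} = 5, -3, -1, -5, -11, -27, -65.

-65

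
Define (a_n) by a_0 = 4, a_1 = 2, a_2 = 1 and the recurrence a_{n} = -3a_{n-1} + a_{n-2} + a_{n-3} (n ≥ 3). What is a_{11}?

The ordinary generating function has denominator 1 + 3z - z^2 - z^3.
Iterating the recurrence: a_0,…,a_{11} = 4, 2, 1, 3, -6, 22, -69, 223, -716, 2302, -7399, 23783.

23783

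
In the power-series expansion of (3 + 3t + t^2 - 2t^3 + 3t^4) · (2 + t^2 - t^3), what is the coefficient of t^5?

(3 + 3t + t^2 - 2t^3 + 3t^4) has coefficients 3,3,1,-2,3 for degrees 0…4.
(2 + t^2 - t^3) has coefficients 2,0,1,-1,0,0 for degrees 0…5.
[t^5] = 3·0 + 3·0 + 1·(-1) − 2·1 + 3·0 = -3.

-3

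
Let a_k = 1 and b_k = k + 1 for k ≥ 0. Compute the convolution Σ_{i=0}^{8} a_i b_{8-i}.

45

The convolution is the t^8 coefficient of A(t)B(t).
Σ = 1·9 + 1·8 + 1·7 + 1·6 + 1·5 + 1·4 + 1·3 + 1·2 + 1·1 = 45.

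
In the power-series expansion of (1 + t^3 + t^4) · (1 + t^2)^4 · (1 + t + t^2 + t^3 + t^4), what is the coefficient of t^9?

29

(1 + t^3 + t^4) has coefficients 1,0,0,1,1 for degrees 0…4.
(1 + t^2)^4 has coefficients 1,0,4,0,6,0,4,0,1,0 for degrees 0…9.
Finally multiplying by (1 + t + t^2 + t^3 + t^4), the product of all factors after the first has coefficients 1,1,5,5,11,10,14,10,11,5 for degrees 0…9.
[t^9] = 1·5 + 1·14 + 1·10 = 29.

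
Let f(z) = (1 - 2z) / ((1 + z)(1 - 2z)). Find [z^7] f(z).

The denominator gives the recurrence a_n = a_(n−1) + 2a_(n−2) for n ≥ 3; the numerator fixes a_0 = 1, a_1 = -1, a_2 = 1.
Iterating: 1, -1, 1, -1, 1, -1, 1, -1, so a_7 = -1.

-1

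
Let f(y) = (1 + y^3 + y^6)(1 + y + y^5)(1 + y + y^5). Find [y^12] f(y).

2

(1 + y^3 + y^6) has coefficients 1,0,0,1,0,0,1 for degrees 0…6.
(1 + y + y^5) has coefficients 1,1,0,0,0,1,0,0,0,0,0,0,0 for degrees 0…12.
Finally multiplying by (1 + y + y^5), the product of all factors after the first has coefficients 1,2,1,0,0,2,2,0,0,0,1,0,0 for degrees 0…12.
[y^12] = 1·0 + 1·0 + 1·2 = 2.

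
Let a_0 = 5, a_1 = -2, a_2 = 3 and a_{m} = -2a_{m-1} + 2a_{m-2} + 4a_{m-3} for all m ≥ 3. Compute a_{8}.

-760

The ordinary generating function has denominator 1 + 2t - 2t^2 - 4t^3.
Iterating the recurrence: a_0,…,a_{8} = 5, -2, 3, 10, -22, 76, -156, 376, -760.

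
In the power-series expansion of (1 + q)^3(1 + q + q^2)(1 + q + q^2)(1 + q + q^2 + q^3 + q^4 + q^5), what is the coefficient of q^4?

54

(1 + q)^3 has coefficients 1,3,3,1 for degrees 0…3.
(1 + q + q^2) has coefficients 1,1,1,0,0 for degrees 0…4.
Multiplying by (1 + q + q^2) gives running coefficients 1,2,3,2,1 for degrees 0…4.
Finally multiplying by (1 + q + q^2 + q^3 + q^4 + q^5), the product of all factors after the first has coefficients 1,3,6,8,9 for degrees 0…4.
[q^4] = 1·9 + 3·8 + 3·6 + 1·3 = 54.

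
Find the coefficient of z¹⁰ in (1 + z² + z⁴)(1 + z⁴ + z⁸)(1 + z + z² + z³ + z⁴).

(1 + z² + z⁴) has coefficients 1,0,1,0,1 for degrees 0…4.
(1 + z⁴ + z⁸) has coefficients 1,0,0,0,1,0,0,0,1,0,0 for degrees 0…10.
Finally multiplying by (1 + z + z² + z³ + z⁴), the product of all factors after the first has coefficients 1,1,1,1,2,1,1,1,2,1,1 for degrees 0…10.
[z¹⁰] = 1·1 + 1·2 + 1·1 = 4.

4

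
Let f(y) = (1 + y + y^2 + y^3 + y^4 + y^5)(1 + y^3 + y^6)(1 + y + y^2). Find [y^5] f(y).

(1 + y + y^2 + y^3 + y^4 + y^5) has coefficients 1,1,1,1,1,1 for degrees 0…5.
(1 + y^3 + y^6) has coefficients 1,0,0,1,0,0 for degrees 0…5.
Finally multiplying by (1 + y + y^2), the product of all factors after the first has coefficients 1,1,1,1,1,1 for degrees 0…5.
[y^5] = 1·1 + 1·1 + 1·1 + 1·1 + 1·1 + 1·1 = 6.

6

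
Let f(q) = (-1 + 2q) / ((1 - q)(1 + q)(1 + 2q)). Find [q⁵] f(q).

Partial fractions give a closed form: a_n = (1/6)·1^n + (3/2)·(-1)^n + (-8/3)·(-2)^n.
At n = 5: a_5 = 84.

84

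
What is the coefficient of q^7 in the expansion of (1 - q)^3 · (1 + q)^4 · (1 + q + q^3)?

1

(1 - q)^3 has coefficients 1,-3,3,-1 for degrees 0…3.
(1 + q)^4 has coefficients 1,4,6,4,1,0,0,0 for degrees 0…7.
Finally multiplying by (1 + q + q^3), the product of all factors after the first has coefficients 1,5,10,11,9,7,4,1 for degrees 0…7.
[q^7] = 1·1 − 3·4 + 3·7 − 1·9 = 1.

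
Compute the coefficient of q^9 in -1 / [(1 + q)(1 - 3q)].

-14762

Partial fractions give a closed form: a_n = (-1/4)·(-1)^n + (-3/4)·3^n.
At n = 9: a_9 = -14762.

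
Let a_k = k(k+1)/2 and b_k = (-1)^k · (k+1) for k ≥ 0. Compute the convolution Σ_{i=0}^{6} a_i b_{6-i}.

Write out a_i and b_{6-i} for i = 0,…,6 and sum the products.
Σ = 0·7 + 1·(-6) + 3·5 + 6·(-4) + 10·3 + 15·(-2) + 21·1 = 6.

6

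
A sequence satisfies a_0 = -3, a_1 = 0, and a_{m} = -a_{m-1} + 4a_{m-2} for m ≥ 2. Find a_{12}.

-91068

The ordinary generating function has denominator 1 + q - 4q^2.
Iterating the recurrence: a_0,…,a_{12} = -3, 0, -12, 12, -60, 108, -348, 780, -2172, 5292, -13980, 35148, -91068.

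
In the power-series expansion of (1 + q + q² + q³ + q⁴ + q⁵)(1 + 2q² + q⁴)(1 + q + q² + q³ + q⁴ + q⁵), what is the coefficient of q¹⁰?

(1 + q + q² + q³ + q⁴ + q⁵) has coefficients 1,1,1,1,1,1 for degrees 0…5.
(1 + 2q² + q⁴) has coefficients 1,0,2,0,1,0,0,0,0,0,0 for degrees 0…10.
Finally multiplying by (1 + q + q² + q³ + q⁴ + q⁵), the product of all factors after the first has coefficients 1,1,3,3,4,4,3,3,1,1,0 for degrees 0…10.
[q¹⁰] = 1·0 + 1·1 + 1·1 + 1·3 + 1·3 + 1·4 = 12.

12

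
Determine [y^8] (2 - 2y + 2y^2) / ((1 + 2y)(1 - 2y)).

640

The denominator gives the recurrence a_n = 4a_(n−2) for n ≥ 3; the numerator fixes a_0 = 2, a_1 = -2, a_2 = 10.
Iterating: 2, -2, 10, -8, 40, -32, 160, -128, 640, so a_8 = 640.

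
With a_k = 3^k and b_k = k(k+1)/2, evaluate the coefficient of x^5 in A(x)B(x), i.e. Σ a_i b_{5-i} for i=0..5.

Write out a_i and b_{5-i} for i = 0,…,5 and sum the products.
Σ = 1·15 + 3·10 + 9·6 + 27·3 + 81·1 + 243·0 = 261.

261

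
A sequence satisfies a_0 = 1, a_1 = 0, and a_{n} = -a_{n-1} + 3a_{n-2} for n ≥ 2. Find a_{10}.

1524

The ordinary generating function has denominator 1 + z - 3z^2.
Iterating the recurrence: a_0,…,a_{10} = 1, 0, 3, -3, 12, -21, 57, -120, 291, -651, 1524.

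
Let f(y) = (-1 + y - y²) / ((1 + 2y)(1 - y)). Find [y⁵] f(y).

The denominator gives the recurrence a_n = −a_(n−1) + 2a_(n−2) for n ≥ 3; the numerator fixes a_0 = -1, a_1 = 2, a_2 = -5.
Iterating: -1, 2, -5, 9, -19, 37, so a_5 = 37.

37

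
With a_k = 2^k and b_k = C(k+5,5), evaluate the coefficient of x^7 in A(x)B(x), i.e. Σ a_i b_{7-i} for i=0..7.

5812

The convolution is the t^7 coefficient of A(t)B(t).
Σ = 1·792 + 2·462 + 4·252 + 8·126 + 16·56 + 32·21 + 64·6 + 128·1 = 5812.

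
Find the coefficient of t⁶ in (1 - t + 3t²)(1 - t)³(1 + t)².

(1 - t + 3t²) has coefficients 1,-1,3 for degrees 0…2.
(1 - t)³ has coefficients 1,-3,3,-1,0,0,0 for degrees 0…6.
Finally multiplying by (1 + t)², the product of all factors after the first has coefficients 1,-1,-2,2,1,-1,0 for degrees 0…6.
[t⁶] = 1·0 − 1·(-1) + 3·1 = 4.

4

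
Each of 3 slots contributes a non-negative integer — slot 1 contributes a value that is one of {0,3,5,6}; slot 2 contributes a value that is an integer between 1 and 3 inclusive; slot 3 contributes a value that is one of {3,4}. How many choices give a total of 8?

The generating function for the choices is (1 + q^3 + q^5 + q^6)·(q + q^2 + q^3)·(q^3 + q^4); the count is [q^8].
(1 + q^3 + q^5 + q^6) has coefficients 1,0,0,1,0,1,1 for degrees 0…6.
(q + q^2 + q^3) has coefficients 0,1,1,1,0,0,0,0,0 for degrees 0…8.
Finally multiplying by (q^3 + q^4), the product of all factors after the first has coefficients 0,0,0,0,1,2,2,1,0 for degrees 0…8.
[q^8] = 1·0 + 1·2 + 1·0 + 1·0 = 2.

2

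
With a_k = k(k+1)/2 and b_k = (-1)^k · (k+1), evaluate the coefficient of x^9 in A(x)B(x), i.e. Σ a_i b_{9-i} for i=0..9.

15

Write out a_i and b_{9-i} for i = 0,…,9 and sum the products.
Σ = 0·(-10) + 1·9 + 3·(-8) + 6·7 + 10·(-6) + 15·5 + 21·(-4) + 28·3 + 36·(-2) + 45·1 = 15.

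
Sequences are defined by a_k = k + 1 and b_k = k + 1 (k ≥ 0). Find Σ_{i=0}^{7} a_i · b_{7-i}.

120

This is [x^7] in the product of the two ordinary generating functions.
Σ = 1·8 + 2·7 + 3·6 + 4·5 + 5·4 + 6·3 + 7·2 + 8·1 = 120.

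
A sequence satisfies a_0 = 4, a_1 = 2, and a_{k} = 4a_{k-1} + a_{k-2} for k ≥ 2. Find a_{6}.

The ordinary generating function has denominator 1 - 4x - x^2.
Iterating the recurrence: a_0,…,a_{6} = 4, 2, 12, 50, 212, 898, 3804.

3804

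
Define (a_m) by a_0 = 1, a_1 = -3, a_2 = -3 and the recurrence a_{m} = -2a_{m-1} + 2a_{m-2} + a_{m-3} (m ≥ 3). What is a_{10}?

The ordinary generating function has denominator 1 + 2q - 2q^2 - q^3.
Iterating the recurrence: a_0,…,a_{10} = 1, -3, -3, 1, -11, 21, -63, 157, -419, 1089, -2859.

-2859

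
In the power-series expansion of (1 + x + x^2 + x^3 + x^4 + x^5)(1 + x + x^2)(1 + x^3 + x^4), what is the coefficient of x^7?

7

(1 + x + x^2 + x^3 + x^4 + x^5) has coefficients 1,1,1,1,1,1 for degrees 0…5.
(1 + x + x^2) has coefficients 1,1,1,0,0,0,0,0 for degrees 0…7.
Finally multiplying by (1 + x^3 + x^4), the product of all factors after the first has coefficients 1,1,1,1,2,2,1,0 for degrees 0…7.
[x^7] = 1·0 + 1·1 + 1·2 + 1·2 + 1·1 + 1·1 = 7.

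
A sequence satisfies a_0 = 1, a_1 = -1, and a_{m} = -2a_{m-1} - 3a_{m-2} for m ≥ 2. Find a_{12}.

329

The ordinary generating function has denominator 1 + 2z + 3z^2.
Iterating the recurrence: a_0,…,a_{12} = 1, -1, -1, 5, -7, -1, 23, -43, 17, 95, -241, 197, 329.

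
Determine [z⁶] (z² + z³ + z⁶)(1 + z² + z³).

2

(z² + z³ + z⁶) has coefficients 0,0,1,1,0,0,1 for degrees 0…6.
(1 + z² + z³) has coefficients 1,0,1,1,0,0,0 for degrees 0…6.
[z⁶] = 1·0 + 1·1 + 1·1 = 2.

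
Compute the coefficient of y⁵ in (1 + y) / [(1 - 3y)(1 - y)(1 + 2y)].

Partial fractions give a closed form: a_n = (6/5)·3^n + (-1/3)·1^n + (2/15)·(-2)^n.
At n = 5: a_5 = 287.

287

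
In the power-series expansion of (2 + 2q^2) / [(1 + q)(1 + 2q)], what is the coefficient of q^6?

The denominator gives the recurrence a_n = −3a_(n−1) − 2a_(n−2) for n ≥ 3; the numerator fixes a_0 = 2, a_1 = -6, a_2 = 16.
Iterating: 2, -6, 16, -36, 76, -156, 316, so a_6 = 316.

316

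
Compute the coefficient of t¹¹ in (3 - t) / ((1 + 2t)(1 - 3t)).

The denominator gives the recurrence a_n = a_(n−1) + 6a_(n−2) for n ≥ 2; the numerator fixes a_0 = 3, a_1 = 2.
Iterating: 3, 2, 20, 32, 152, 344, 1256, 3320, 10856, 30776, 95912, 280568, so a_11 = 280568.

280568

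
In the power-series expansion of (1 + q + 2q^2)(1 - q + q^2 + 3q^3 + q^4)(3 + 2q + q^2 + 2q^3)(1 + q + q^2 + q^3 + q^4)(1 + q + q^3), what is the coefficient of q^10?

(1 + q + 2q^2) has coefficients 1,1,2 for degrees 0…2.
(1 - q + q^2 + 3q^3 + q^4) has coefficients 1,-1,1,3,1,0,0,0,0,0,0 for degrees 0…10.
Multiplying by (3 + 2q + q^2 + 2q^3) gives running coefficients 3,-1,2,12,8,7,7,2,0,0,0 for degrees 0…10.
Multiplying by (1 + q + q^2 + q^3 + q^4) gives running coefficients 3,2,4,16,24,28,36,36,24,16,9 for degrees 0…10.
Finally multiplying by (1 + q + q^3), the product of all factors after the first has coefficients 3,5,6,23,42,56,80,96,88,76,61 for degrees 0…10.
[q^10] = 1·61 + 1·76 + 2·88 = 313.

313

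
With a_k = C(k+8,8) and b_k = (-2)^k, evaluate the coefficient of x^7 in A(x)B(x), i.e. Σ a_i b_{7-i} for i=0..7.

3265

Write out a_i and b_{7-i} for i = 0,…,7 and sum the products.
Σ = 1·(-128) + 9·64 + 45·(-32) + 165·16 + 495·(-8) + 1287·4 + 3003·(-2) + 6435·1 = 3265.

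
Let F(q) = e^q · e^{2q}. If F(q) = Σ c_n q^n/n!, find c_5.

The EGF product rule gives c_5 = Σ_{k_1+k_2=5} C(5; k_1,k_2) · ∏ g_i(k_i), where e^q gives (1)^k; e^{2q} gives (2)^k.
g_1(k) for k = 0…5: 1, 1, 1, 1, 1, 1.
g_2(k) for k = 0…5: 1, 2, 4, 8, 16, 32.
c_5 = Σ_k C(5,k)·g_1(k)·g_2(5−k) = 1·1·32 + 5·1·16 + 10·1·8 + 10·1·4 + 5·1·2 + 1·1·1 = 32 + 80 + 80 + 40 + 10 + 1 = 243.

243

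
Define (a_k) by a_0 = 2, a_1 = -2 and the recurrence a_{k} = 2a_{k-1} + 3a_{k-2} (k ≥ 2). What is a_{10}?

The ordinary generating function has denominator 1 - 2z - 3z^2.
Iterating the recurrence: a_0,…,a_{10} = 2, -2, 2, -2, 2, -2, 2, -2, 2, -2, 2.

2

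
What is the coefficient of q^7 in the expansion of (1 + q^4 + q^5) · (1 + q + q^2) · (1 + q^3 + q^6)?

3

(1 + q^4 + q^5) has coefficients 1,0,0,0,1,1 for degrees 0…5.
(1 + q + q^2) has coefficients 1,1,1,0,0,0,0,0 for degrees 0…7.
Finally multiplying by (1 + q^3 + q^6), the product of all factors after the first has coefficients 1,1,1,1,1,1,1,1 for degrees 0…7.
[q^7] = 1·1 + 1·1 + 1·1 = 3.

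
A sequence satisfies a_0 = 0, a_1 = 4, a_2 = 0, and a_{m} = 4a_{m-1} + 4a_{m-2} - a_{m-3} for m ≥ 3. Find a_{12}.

The ordinary generating function has denominator 1 - 4z - 4z^2 + z^3.
Iterating the recurrence: a_0,…,a_{12} = 0, 4, 0, 16, 60, 304, 1440, 6916, 33120, 158704, 760380, 3643216, 17455680.

17455680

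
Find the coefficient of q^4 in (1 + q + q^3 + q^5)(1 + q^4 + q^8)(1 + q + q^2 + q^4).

(1 + q + q^3 + q^5) has coefficients 1,1,0,1,0 for degrees 0…4.
(1 + q^4 + q^8) has coefficients 1,0,0,0,1 for degrees 0…4.
Finally multiplying by (1 + q + q^2 + q^4), the product of all factors after the first has coefficients 1,1,1,0,2 for degrees 0…4.
[q^4] = 1·2 + 1·0 + 1·1 = 3.

3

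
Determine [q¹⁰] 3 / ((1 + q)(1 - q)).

Partial fractions give a closed form: a_n = (3/2)·(-1)^n + (3/2)·1^n.
At n = 10: a_10 = 3.

3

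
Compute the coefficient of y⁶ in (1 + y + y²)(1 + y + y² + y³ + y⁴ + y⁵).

2

(1 + y + y²) has coefficients 1,1,1 for degrees 0…2.
(1 + y + y² + y³ + y⁴ + y⁵) has coefficients 1,1,1,1,1,1,0 for degrees 0…6.
[y⁶] = 1·0 + 1·1 + 1·1 = 2.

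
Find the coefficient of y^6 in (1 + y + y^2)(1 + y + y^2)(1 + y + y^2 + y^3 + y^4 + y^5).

8

(1 + y + y^2) has coefficients 1,1,1 for degrees 0…2.
(1 + y + y^2) has coefficients 1,1,1,0,0,0,0 for degrees 0…6.
Finally multiplying by (1 + y + y^2 + y^3 + y^4 + y^5), the product of all factors after the first has coefficients 1,2,3,3,3,3,2 for degrees 0…6.
[y^6] = 1·2 + 1·3 + 1·3 = 8.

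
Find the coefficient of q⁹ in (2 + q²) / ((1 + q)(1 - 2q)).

The denominator gives the recurrence a_n = a_(n−1) + 2a_(n−2) for n ≥ 3; the numerator fixes a_0 = 2, a_1 = 2, a_2 = 7.
Iterating: 2, 2, 7, 11, 25, 47, 97, 191, 385, 767, so a_9 = 767.

767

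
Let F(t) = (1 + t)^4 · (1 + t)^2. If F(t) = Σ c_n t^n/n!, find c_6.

720

The EGF product rule gives c_6 = Σ_{k_1+k_2=6} C(6; k_1,k_2) · ∏ g_i(k_i), where (1+t)^4 gives the falling factorial (4)_k; (1+t)^2 gives the falling factorial (2)_k.
g_1(k) for k = 0…6: 1, 4, 12, 24, 24, 0, 0.
g_2(k) for k = 0…6: 1, 2, 2, 0, 0, 0, 0.
c_6 = Σ_k C(6,k)·g_1(k)·g_2(6−k) = 15·24·2 = 720.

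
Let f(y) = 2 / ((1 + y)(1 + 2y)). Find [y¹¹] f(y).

-8190

Partial fractions give a closed form: a_n = (-2)·(-1)^n + (4)·(-2)^n.
At n = 11: a_11 = -8190.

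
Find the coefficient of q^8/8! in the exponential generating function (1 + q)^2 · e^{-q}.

41

The EGF product rule gives c_8 = Σ_{k_1+k_2=8} C(8; k_1,k_2) · ∏ g_i(k_i), where (1+q)^2 gives the falling factorial (2)_k; e^{-q} gives (-1)^k.
g_1(k) for k = 0…8: 1, 2, 2, 0, 0, 0, 0, 0, 0.
g_2(k) for k = 0…8: 1, -1, 1, -1, 1, -1, 1, -1, 1.
c_8 = Σ_k C(8,k)·g_1(k)·g_2(8−k) = 1·1·1 + 8·2·(-1) + 28·2·1 = 1 − 16 + 56 = 41.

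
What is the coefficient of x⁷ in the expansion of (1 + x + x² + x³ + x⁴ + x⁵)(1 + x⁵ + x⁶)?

2

(1 + x + x² + x³ + x⁴ + x⁵) has coefficients 1,1,1,1,1,1 for degrees 0…5.
(1 + x⁵ + x⁶) has coefficients 1,0,0,0,0,1,1,0 for degrees 0…7.
[x⁷] = 1·0 + 1·1 + 1·1 + 1·0 + 1·0 + 1·0 = 2.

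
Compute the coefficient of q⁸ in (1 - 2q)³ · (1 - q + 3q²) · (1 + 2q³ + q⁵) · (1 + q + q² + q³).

-41

(1 - 2q)³ has coefficients 1,-6,12,-8 for degrees 0…3.
(1 - q + 3q²) has coefficients 1,-1,3,0,0,0,0,0,0 for degrees 0…8.
Multiplying by (1 + 2q³ + q⁵) gives running coefficients 1,-1,3,2,-2,7,-1,3,0 for degrees 0…8.
Finally multiplying by (1 + q + q² + q³), the product of all factors after the first has coefficients 1,0,3,5,2,10,6,7,9 for degrees 0…8.
[q⁸] = 1·9 − 6·7 + 12·6 − 8·10 = -41.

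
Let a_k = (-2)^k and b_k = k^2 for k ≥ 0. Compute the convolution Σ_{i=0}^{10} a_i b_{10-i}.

This is [x^10] in the product of the two ordinary generating functions.
Σ = 1·100 − 2·81 + 4·64 − 8·49 + 16·36 − 32·25 + 64·16 − 128·9 + 256·4 − 512·1 + 1024·0 = -38.

-38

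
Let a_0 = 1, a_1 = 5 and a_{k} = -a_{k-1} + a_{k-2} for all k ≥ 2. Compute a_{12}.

The ordinary generating function has denominator 1 + t - t^2.
Iterating the recurrence: a_0,…,a_{12} = 1, 5, -4, 9, -13, 22, -35, 57, -92, 149, -241, 390, -631.

-631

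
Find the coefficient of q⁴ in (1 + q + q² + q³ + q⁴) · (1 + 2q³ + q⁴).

(1 + q + q² + q³ + q⁴) has coefficients 1,1,1,1,1 for degrees 0…4.
(1 + 2q³ + q⁴) has coefficients 1,0,0,2,1 for degrees 0…4.
[q⁴] = 1·1 + 1·2 + 1·0 + 1·0 + 1·1 = 4.

4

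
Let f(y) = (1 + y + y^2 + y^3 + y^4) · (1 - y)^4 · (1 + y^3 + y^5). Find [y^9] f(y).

3

(1 + y + y^2 + y^3 + y^4) has coefficients 1,1,1,1,1 for degrees 0…4.
(1 - y)^4 has coefficients 1,-4,6,-4,1,0,0,0,0,0 for degrees 0…9.
Finally multiplying by (1 + y^3 + y^5), the product of all factors after the first has coefficients 1,-4,6,-3,-3,7,-8,7,-4,1 for degrees 0…9.
[y^9] = 1·1 + 1·(-4) + 1·7 + 1·(-8) + 1·7 = 3.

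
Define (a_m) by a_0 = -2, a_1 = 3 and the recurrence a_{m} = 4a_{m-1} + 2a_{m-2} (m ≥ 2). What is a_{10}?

1304448

The ordinary generating function has denominator 1 - 4x - 2x^2.
Iterating the recurrence: a_0,…,a_{10} = -2, 3, 8, 38, 168, 748, 3328, 14808, 65888, 293168, 1304448.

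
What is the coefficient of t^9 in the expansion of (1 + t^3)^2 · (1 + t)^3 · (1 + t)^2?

(1 + t^3)^2 has coefficients 1,0,0,2,0,0,1 for degrees 0…6.
(1 + t)^3 has coefficients 1,3,3,1,0,0,0,0,0,0 for degrees 0…9.
Finally multiplying by (1 + t)^2, the product of all factors after the first has coefficients 1,5,10,10,5,1,0,0,0,0 for degrees 0…9.
[t^9] = 1·0 + 2·0 + 1·10 = 10.

10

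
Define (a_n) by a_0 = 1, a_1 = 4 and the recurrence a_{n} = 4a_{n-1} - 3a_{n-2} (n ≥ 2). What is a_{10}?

88573

The ordinary generating function has denominator 1 - 4x + 3x^2.
Iterating the recurrence: a_0,…,a_{10} = 1, 4, 13, 40, 121, 364, 1093, 3280, 9841, 29524, 88573.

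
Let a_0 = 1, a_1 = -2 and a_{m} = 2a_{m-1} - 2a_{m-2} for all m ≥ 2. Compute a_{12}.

The ordinary generating function has denominator 1 - 2z + 2z^2.
Iterating the recurrence: a_0,…,a_{12} = 1, -2, -6, -8, -4, 8, 24, 32, 16, -32, -96, -128, -64.

-64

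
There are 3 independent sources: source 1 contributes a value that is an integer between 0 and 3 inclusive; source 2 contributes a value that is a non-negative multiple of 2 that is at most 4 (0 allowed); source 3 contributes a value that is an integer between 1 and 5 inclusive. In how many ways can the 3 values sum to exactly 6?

The generating function for the choices is (1 + z + z^2 + z^3)·(1 + z^2 + z^4)·(z + z^2 + z^3 + z^4 + z^5); the count is [z^6].
(1 + z + z^2 + z^3) has coefficients 1,1,1,1 for degrees 0…3.
(1 + z^2 + z^4) has coefficients 1,0,1,0,1,0,0 for degrees 0…6.
Finally multiplying by (z + z^2 + z^3 + z^4 + z^5), the product of all factors after the first has coefficients 0,1,1,2,2,3,2 for degrees 0…6.
[z^6] = 1·2 + 1·3 + 1·2 + 1·2 = 9.

9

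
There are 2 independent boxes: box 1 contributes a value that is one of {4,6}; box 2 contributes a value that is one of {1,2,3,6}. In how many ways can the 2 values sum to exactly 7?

2

The generating function for the choices is (q^4 + q^6)·(q + q^2 + q^3 + q^6); the count is [q^7].
(q^4 + q^6) has coefficients 0,0,0,0,1,0,1 for degrees 0…6.
(q + q^2 + q^3 + q^6) has coefficients 0,1,1,1,0,0,1,0 for degrees 0…7.
[q^7] = 1·1 + 1·1 = 2.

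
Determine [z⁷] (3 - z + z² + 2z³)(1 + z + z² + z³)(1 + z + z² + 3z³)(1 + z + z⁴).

(3 - z + z² + 2z³) has coefficients 3,-1,1,2 for degrees 0…3.
(1 + z + z² + z³) has coefficients 1,1,1,1,0,0,0,0 for degrees 0…7.
Multiplying by (1 + z + z² + 3z³) gives running coefficients 1,2,3,6,5,4,3,0 for degrees 0…7.
Finally multiplying by (1 + z + z⁴), the product of all factors after the first has coefficients 1,3,5,9,12,11,10,9 for degrees 0…7.
[z⁷] = 3·9 − 1·10 + 1·11 + 2·12 = 52.

52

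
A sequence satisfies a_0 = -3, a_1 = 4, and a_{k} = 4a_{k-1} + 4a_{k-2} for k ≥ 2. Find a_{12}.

The ordinary generating function has denominator 1 - 4y - 4y^2.
Iterating the recurrence: a_0,…,a_{12} = -3, 4, 4, 32, 144, 704, 3392, 16384, 79104, 381952, 1844224, 8904704, 42995712.

42995712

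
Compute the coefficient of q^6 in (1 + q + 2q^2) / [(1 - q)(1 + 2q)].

44

The denominator gives the recurrence a_n = −a_(n−1) + 2a_(n−2) for n ≥ 3; the numerator fixes a_0 = 1, a_1 = 0, a_2 = 4.
Iterating: 1, 0, 4, -4, 12, -20, 44, so a_6 = 44.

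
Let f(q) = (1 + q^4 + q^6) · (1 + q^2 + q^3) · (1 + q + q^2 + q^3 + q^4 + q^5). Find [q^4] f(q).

4

(1 + q^4 + q^6) has coefficients 1,0,0,0,1 for degrees 0…4.
(1 + q^2 + q^3) has coefficients 1,0,1,1,0 for degrees 0…4.
Finally multiplying by (1 + q + q^2 + q^3 + q^4 + q^5), the product of all factors after the first has coefficients 1,1,2,3,3 for degrees 0…4.
[q^4] = 1·3 + 1·1 = 4.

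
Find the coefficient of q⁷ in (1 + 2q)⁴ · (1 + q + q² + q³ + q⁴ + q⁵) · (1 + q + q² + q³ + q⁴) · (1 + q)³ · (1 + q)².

(1 + 2q)⁴ has coefficients 1,8,24,32,16 for degrees 0…4.
(1 + q + q² + q³ + q⁴ + q⁵) has coefficients 1,1,1,1,1,1,0,0 for degrees 0…7.
Multiplying by (1 + q + q² + q³ + q⁴) gives running coefficients 1,2,3,4,5,5,4,3 for degrees 0…7.
Multiplying by (1 + q)³ gives running coefficients 1,5,12,20,28,35,38,35 for degrees 0…7.
Finally multiplying by (1 + q)², the product of all factors after the first has coefficients 1,7,23,49,80,111,136,146 for degrees 0…7.
[q⁷] = 1·146 + 8·136 + 24·111 + 32·80 + 16·49 = 7242.

7242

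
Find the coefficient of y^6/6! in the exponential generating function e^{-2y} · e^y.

The EGF product rule gives c_6 = Σ_{k_1+k_2=6} C(6; k_1,k_2) · ∏ g_i(k_i), where e^{-2y} gives (-2)^k; e^y gives (1)^k.
g_1(k) for k = 0…6: 1, -2, 4, -8, 16, -32, 64.
g_2(k) for k = 0…6: 1, 1, 1, 1, 1, 1, 1.
c_6 = Σ_k C(6,k)·g_1(k)·g_2(6−k) = 1·1·1 + 6·(-2)·1 + 15·4·1 + 20·(-8)·1 + 15·16·1 + 6·(-32)·1 + 1·64·1 = 1 − 12 + 60 − 160 + 240 − 192 + 64 = 1.

1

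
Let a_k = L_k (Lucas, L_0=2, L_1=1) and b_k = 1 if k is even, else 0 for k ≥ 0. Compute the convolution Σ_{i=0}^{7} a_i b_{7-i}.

Write out a_i and b_{7-i} for i = 0,…,7 and sum the products.
Σ = 2·0 + 1·1 + 3·0 + 4·1 + 7·0 + 11·1 + 18·0 + 29·1 = 45.

45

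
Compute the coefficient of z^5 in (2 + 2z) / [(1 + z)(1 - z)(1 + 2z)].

Partial fractions give a closed form: a_n = (2/3)·1^n + (4/3)·(-2)^n.
At n = 5: a_5 = -42.

-42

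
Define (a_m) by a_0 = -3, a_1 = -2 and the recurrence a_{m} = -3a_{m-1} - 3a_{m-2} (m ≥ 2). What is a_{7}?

The ordinary generating function has denominator 1 + 3t + 3t^2.
Iterating the recurrence: a_0,…,a_{7} = -3, -2, 15, -39, 72, -99, 81, 54.

54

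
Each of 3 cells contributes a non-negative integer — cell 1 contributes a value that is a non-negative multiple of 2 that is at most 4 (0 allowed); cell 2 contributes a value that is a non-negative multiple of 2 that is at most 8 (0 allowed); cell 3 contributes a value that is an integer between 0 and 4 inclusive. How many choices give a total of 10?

8

The generating function for the choices is (1 + y² + y⁴)·(1 + y² + y⁴ + y⁶ + y⁸)·(1 + y + y² + y³ + y⁴); the count is [y¹⁰].
(1 + y² + y⁴) has coefficients 1,0,1,0,1 for degrees 0…4.
(1 + y² + y⁴ + y⁶ + y⁸) has coefficients 1,0,1,0,1,0,1,0,1,0,0 for degrees 0…10.
Finally multiplying by (1 + y + y² + y³ + y⁴), the product of all factors after the first has coefficients 1,1,2,2,3,2,3,2,3,2,2 for degrees 0…10.
[y¹⁰] = 1·2 + 1·3 + 1·3 = 8.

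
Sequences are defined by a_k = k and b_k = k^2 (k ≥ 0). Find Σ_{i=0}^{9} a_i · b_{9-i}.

The convolution is the t^9 coefficient of A(t)B(t).
Σ = 0·81 + 1·64 + 2·49 + 3·36 + 4·25 + 5·16 + 6·9 + 7·4 + 8·1 + 9·0 = 540.

540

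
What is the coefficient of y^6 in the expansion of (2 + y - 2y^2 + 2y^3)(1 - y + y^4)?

(2 + y - 2y^2 + 2y^3) has coefficients 2,1,-2,2 for degrees 0…3.
(1 - y + y^4) has coefficients 1,-1,0,0,1,0,0 for degrees 0…6.
[y^6] = 2·0 + 1·0 − 2·1 + 2·0 = -2.

-2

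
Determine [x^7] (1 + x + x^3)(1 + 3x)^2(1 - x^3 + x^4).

(1 + x + x^3) has coefficients 1,1,0,1 for degrees 0…3.
(1 + 3x)^2 has coefficients 1,6,9,0,0,0,0,0 for degrees 0…7.
Finally multiplying by (1 - x^3 + x^4), the product of all factors after the first has coefficients 1,6,9,-1,-5,-3,9,0 for degrees 0…7.
[x^7] = 1·0 + 1·9 + 1·(-5) = 4.

4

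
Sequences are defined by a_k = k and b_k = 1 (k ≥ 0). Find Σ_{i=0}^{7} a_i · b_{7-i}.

28

Write out a_i and b_{7-i} for i = 0,…,7 and sum the products.
Σ = 0·1 + 1·1 + 2·1 + 3·1 + 4·1 + 5·1 + 6·1 + 7·1 = 28.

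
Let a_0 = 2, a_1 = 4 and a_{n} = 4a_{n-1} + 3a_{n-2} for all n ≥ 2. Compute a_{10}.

4683382

The ordinary generating function has denominator 1 - 4x - 3x^2.
Iterating the recurrence: a_0,…,a_{10} = 2, 4, 22, 100, 466, 2164, 10054, 46708, 216994, 1008100, 4683382.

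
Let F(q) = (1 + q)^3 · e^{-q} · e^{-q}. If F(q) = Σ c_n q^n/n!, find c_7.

The EGF product rule gives c_7 = Σ_{k_1+k_2+k_3=7} C(7; k_1,k_2,k_3) · ∏ g_i(k_i), where (1+q)^3 gives the falling factorial (3)_k; e^{-q} gives (-1)^k; e^{-q} gives (-1)^k.
g_1(k) for k = 0…7: 1, 3, 6, 6, 0, 0, 0, 0.
g_2(k) for k = 0…7: 1, -1, 1, -1, 1, -1, 1, -1.
g_3(k) for k = 0…7: 1, -1, 1, -1, 1, -1, 1, -1.
First combine the last two factors: h(k) = Σ_j C(k,j)·g_2(j)·g_3(k−j) for k = 0…7: 1, -2, 4, -8, 16, -32, 64, -128.
c_7 = Σ_k C(7,k)·g_1(k)·h(7−k) = 1·1·(-128) + 7·3·64 + 21·6·(-32) + 35·6·16 = −128 + 1344 − 4032 + 3360 = 544.

544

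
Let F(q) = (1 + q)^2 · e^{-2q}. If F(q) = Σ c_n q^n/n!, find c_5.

-32

The EGF product rule gives c_5 = Σ_{k_1+k_2=5} C(5; k_1,k_2) · ∏ g_i(k_i), where (1+q)^2 gives the falling factorial (2)_k; e^{-2q} gives (-2)^k.
g_1(k) for k = 0…5: 1, 2, 2, 0, 0, 0.
g_2(k) for k = 0…5: 1, -2, 4, -8, 16, -32.
c_5 = Σ_k C(5,k)·g_1(k)·g_2(5−k) = 1·1·(-32) + 5·2·16 + 10·2·(-8) = −32 + 160 − 160 = -32.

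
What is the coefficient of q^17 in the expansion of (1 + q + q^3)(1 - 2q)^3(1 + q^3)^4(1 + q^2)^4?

-76

(1 + q + q^3) has coefficients 1,1,0,1 for degrees 0…3.
(1 - 2q)^3 has coefficients 1,-6,12,-8,0,0,0,0,0,0,0,0,0,0,0,0,0,0 for degrees 0…17.
Multiplying by (1 + q^3)^4 gives running coefficients 1,-6,12,-4,-24,48,-26,-36,72,-44,-24,48,-31,-6,12,-8,0,0 for degrees 0…17.
Finally multiplying by (1 + q^2)^4, the product of all factors after the first has coefficients 1,-6,16,-28,30,-4,-46,108,-127,78,24,-156,177,-174,6,44,-162,80 for degrees 0…17.
[q^17] = 1·80 + 1·(-162) + 1·6 = -76.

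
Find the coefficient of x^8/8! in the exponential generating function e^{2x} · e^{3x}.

The EGF product rule gives c_8 = Σ_{k_1+k_2=8} C(8; k_1,k_2) · ∏ g_i(k_i), where e^{2x} gives (2)^k; e^{3x} gives (3)^k.
g_1(k) for k = 0…8: 1, 2, 4, 8, 16, 32, 64, 128, 256.
g_2(k) for k = 0…8: 1, 3, 9, 27, 81, 243, 729, 2187, 6561.
c_8 = Σ_k C(8,k)·g_1(k)·g_2(8−k) = 1·1·6561 + 8·2·2187 + 28·4·729 + 56·8·243 + 70·16·81 + 56·32·27 + 28·64·9 + 8·128·3 + 1·256·1 = 6561 + 34992 + 81648 + 108864 + 90720 + 48384 + 16128 + 3072 + 256 = 390625.

390625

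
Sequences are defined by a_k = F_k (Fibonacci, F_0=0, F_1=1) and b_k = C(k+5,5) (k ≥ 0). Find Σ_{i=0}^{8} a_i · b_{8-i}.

2683

The convolution is the t^8 coefficient of A(t)B(t).
Σ = 0·1287 + 1·792 + 1·462 + 2·252 + 3·126 + 5·56 + 8·21 + 13·6 + 21·1 = 2683.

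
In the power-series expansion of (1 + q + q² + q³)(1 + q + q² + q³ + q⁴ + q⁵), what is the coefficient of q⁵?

(1 + q + q² + q³) has coefficients 1,1,1,1 for degrees 0…3.
(1 + q + q² + q³ + q⁴ + q⁵) has coefficients 1,1,1,1,1,1 for degrees 0…5.
[q⁵] = 1·1 + 1·1 + 1·1 + 1·1 = 4.

4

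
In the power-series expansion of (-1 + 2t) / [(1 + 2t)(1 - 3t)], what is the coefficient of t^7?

Partial fractions give a closed form: a_n = (-4/5)·(-2)^n + (-1/5)·3^n.
At n = 7: a_7 = -335.

-335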